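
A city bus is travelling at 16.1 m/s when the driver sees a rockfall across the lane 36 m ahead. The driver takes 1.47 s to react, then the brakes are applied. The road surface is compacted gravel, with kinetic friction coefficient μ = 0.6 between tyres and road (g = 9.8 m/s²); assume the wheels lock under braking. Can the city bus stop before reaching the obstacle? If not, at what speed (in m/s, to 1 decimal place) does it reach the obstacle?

a = μg = 0.6 × 9.8 = 5.880 m/s².
Reaction distance = 16.1000 × 1.47 = 23.667 m.
Braking distance needed to stop: v²/(2a) = 259.210 / 11.760 = 22.042 m, so total needed = 23.667 + 22.042 = 45.709 m > 36 m — it cannot stop.
Distance remaining when braking begins: 36 − 23.667 = 12.333 m.
v² = v₀² − 2a·d = 259.210 − 2 × 5.880 × 12.333 = 114.174 m²/s².
v = √114.174 = 10.685 m/s.

No — it strikes the obstacle at 10.7 m/s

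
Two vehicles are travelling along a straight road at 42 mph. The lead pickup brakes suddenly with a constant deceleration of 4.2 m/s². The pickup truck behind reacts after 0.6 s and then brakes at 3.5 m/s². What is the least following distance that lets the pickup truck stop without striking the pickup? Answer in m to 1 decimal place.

42 mph × 0.44704 = 18.7757 m/s.
Leader travels v²/(2a_L) = 352.527 / 8.400 = 41.967 m before stopping.
Follower covers v·t_r = 18.7757 × 0.6 = 11.265 m while reacting, then v²/(2a_F) = 352.527 / 7.000 = 50.361 m while braking, for a total of 11.265 + 50.361 = 61.626 m.
Since a_F ≤ a_L and the follower starts braking later, the follower is never slower than the leader, so the closest approach is when both have stopped.
Minimum gap = 61.626 − 41.967 = 19.659 m.

Minimum gap ≈ 19.7 m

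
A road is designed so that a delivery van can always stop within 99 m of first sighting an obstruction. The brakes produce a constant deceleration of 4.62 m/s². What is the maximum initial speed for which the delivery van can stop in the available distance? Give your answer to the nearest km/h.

v²/(2a) = d ⇒ v = √(2 × 4.620 × 99) = √914.76 = 30.2450 m/s.
30.2450 m/s × 3.6 = 108.882 km/h.

Maximum speed ≈ 109 km/h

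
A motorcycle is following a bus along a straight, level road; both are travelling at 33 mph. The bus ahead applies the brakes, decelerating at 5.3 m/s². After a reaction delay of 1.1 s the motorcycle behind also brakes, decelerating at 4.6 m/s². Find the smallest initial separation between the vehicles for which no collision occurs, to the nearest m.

Minimum gap ≈ 19 m

33 mph × 0.44704 = 14.7523 m/s.
Leader travels v²/(2a_L) = 217.630 / 10.600 = 20.531 m before stopping.
Follower covers v·t_r = 14.7523 × 1.1 = 16.228 m while reacting, then v²/(2a_F) = 217.630 / 9.200 = 23.655 m while braking, for a total of 16.228 + 23.655 = 39.883 m.
Since a_F ≤ a_L and the follower starts braking later, the follower is never slower than the leader, so the closest approach is when both have stopped.
Minimum gap = 39.883 − 20.531 = 19.352 m.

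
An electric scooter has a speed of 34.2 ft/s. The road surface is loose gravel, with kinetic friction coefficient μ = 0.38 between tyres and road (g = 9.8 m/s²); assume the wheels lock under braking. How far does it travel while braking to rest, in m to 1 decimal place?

34.2 ft/s × 0.3048 = 10.4242 m/s.
a = μg = 0.38 × 9.8 = 3.724 m/s².
Braking distance = v²/(2a) = 10.4242² / (2 × 3.724) = 108.664 / 7.448 = 14.590 m.

Braking distance ≈ 14.6 m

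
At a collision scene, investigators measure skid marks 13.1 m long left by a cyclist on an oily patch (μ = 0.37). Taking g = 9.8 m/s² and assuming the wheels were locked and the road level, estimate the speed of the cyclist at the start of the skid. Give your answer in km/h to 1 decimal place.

Initial speed ≈ 35.1 km/h

Deceleration a = μg = 0.37 × 9.8 = 3.626 m/s².
v = √(2a·d) = √(2 × 3.626 × 13.1) = √95.001 = 9.7468 m/s.
= 9.7468 × 3.6 = 35.088 km/h.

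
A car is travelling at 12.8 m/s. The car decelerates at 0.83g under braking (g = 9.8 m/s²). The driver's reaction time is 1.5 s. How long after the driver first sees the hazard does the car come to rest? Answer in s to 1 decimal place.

a = 0.83 × 9.8 = 8.134 m/s².
Braking time = v/a = 12.8000 / 8.134 = 1.574 s.
Total = 1.5 + 1.574 = 3.074 s.

Total time ≈ 3.1 s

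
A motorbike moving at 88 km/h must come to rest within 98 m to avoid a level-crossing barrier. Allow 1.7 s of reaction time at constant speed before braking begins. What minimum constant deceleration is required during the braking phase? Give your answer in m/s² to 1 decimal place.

Required deceleration ≈ 5.3 m/s²

88 km/h ÷ 3.6 = 24.4444 m/s.
Distance covered during reaction = 24.4444 × 1.7 = 41.555 m.
Distance available for braking: 98 − 41.555 = 56.445 m.
v² = 2a·d ⇒ a = v²/(2d) = 24.4444² / (2 × 56.445) = 597.529 / 112.890 = 5.2930 m/s².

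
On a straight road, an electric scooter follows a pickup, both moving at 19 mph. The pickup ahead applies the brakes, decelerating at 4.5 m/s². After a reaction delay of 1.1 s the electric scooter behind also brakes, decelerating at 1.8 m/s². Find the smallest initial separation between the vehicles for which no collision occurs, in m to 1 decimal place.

19 mph × 0.44704 = 8.4938 m/s.
Leader travels v²/(2a_L) = 72.145 / 9.000 = 8.016 m before stopping.
Follower covers v·t_r = 8.4938 × 1.1 = 9.343 m while reacting, then v²/(2a_F) = 72.145 / 3.600 = 20.040 m while braking, for a total of 9.343 + 20.040 = 29.383 m.
Since a_F ≤ a_L and the follower starts braking later, the follower is never slower than the leader, so the closest approach is when both have stopped.
Minimum gap = 29.383 − 8.016 = 21.367 m.

Minimum gap ≈ 21.4 m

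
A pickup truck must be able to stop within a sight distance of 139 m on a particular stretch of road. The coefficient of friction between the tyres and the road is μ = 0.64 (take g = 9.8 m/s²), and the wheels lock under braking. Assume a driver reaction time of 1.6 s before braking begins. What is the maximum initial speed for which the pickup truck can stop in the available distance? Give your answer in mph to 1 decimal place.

a = μg = 0.64 × 9.8 = 6.272 m/s².
Stopping distance: v·t_r + v²/(2a) = 139 with t_r = 1.6 s and a = 6.272 m/s².
So v² + 20.070 v − 1743.62 = 0.
Positive root: v = −a·t_r + √((a·t_r)² + 2a·d) = −10.035 + √(100.701 + 1743.62) = 32.9106 m/s.
32.9106 m/s ÷ 0.44704 = 73.619 mph.

Maximum speed ≈ 73.6 mph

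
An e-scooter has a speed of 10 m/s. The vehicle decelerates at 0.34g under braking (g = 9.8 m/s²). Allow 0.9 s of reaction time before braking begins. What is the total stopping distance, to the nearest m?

a = 0.34 × 9.8 = 3.332 m/s².
Reaction distance = v·t_r = 10.0000 × 0.9 = 9.000 m.
Braking distance = v²/(2a) = 10.0000² / (2 × 3.332) = 100.000 / 6.664 = 15.006 m.
Total = 9.000 + 15.006 = 24.006 m.

Total stopping distance ≈ 24 m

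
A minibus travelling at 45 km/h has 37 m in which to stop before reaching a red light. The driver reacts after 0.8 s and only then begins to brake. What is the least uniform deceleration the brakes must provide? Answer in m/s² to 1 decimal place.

45 km/h ÷ 3.6 = 12.5000 m/s.
Distance covered during reaction = 12.5000 × 0.8 = 10.000 m.
Distance available for braking: 37 − 10.000 = 27.000 m.
v² = 2a·d ⇒ a = v²/(2d) = 12.5000² / (2 × 27.000) = 156.250 / 54.000 = 2.8935 m/s².

Required deceleration ≈ 2.9 m/s²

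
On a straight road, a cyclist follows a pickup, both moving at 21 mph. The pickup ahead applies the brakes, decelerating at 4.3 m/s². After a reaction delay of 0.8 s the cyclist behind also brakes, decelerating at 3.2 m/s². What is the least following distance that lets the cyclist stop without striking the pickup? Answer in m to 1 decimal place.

Minimum gap ≈ 11.0 m

21 mph × 0.44704 = 9.3878 m/s.
Leader travels v²/(2a_L) = 88.131 / 8.600 = 10.248 m before stopping.
Follower covers v·t_r = 9.3878 × 0.8 = 7.510 m while reacting, then v²/(2a_F) = 88.131 / 6.400 = 13.770 m while braking, for a total of 7.510 + 13.770 = 21.280 m.
Since a_F ≤ a_L and the follower starts braking later, the follower is never slower than the leader, so the closest approach is when both have stopped.
Minimum gap = 21.280 − 10.248 = 11.032 m.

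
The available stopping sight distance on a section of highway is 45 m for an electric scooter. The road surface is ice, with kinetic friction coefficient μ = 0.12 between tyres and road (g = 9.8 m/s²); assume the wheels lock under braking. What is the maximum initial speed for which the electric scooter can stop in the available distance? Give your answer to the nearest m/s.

a = μg = 0.12 × 9.8 = 1.176 m/s².
v²/(2a) = d ⇒ v = √(2 × 1.176 × 45) = √105.84 = 10.2879 m/s.

Maximum speed ≈ 10 m/s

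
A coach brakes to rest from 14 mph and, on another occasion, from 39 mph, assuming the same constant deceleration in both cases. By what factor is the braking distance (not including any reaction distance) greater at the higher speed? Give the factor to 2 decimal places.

Braking distance d = v²/(2a), so with a fixed, d ∝ v².
Factor = (39/14)² = 2.7857² = 7.7601.

Factor ≈ 7.76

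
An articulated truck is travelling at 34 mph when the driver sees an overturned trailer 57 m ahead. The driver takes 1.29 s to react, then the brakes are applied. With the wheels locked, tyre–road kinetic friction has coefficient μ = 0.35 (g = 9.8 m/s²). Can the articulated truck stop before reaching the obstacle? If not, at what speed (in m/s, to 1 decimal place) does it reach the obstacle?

Yes — it stops about 3.7 m short of the obstacle, so it never reaches it

34 mph × 0.44704 = 15.1994 m/s.
a = μg = 0.35 × 9.8 = 3.430 m/s².
Reaction distance = 15.1994 × 1.29 = 19.607 m.
Braking distance = v²/(2a) = 231.022 / 6.860 = 33.677 m.
Total stopping distance = 19.607 + 33.677 = 53.284 m, vs 57 m available — it stops with 57 − 53.284 = 3.716 m to spare.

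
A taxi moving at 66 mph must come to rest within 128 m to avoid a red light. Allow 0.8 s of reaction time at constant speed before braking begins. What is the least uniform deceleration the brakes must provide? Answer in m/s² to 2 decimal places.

Required deceleration ≈ 4.17 m/s²

66 mph × 0.44704 = 29.5046 m/s.
Distance covered during reaction = 29.5046 × 0.8 = 23.604 m.
Distance available for braking: 128 − 23.604 = 104.396 m.
v² = 2a·d ⇒ a = v²/(2d) = 29.5046² / (2 × 104.396) = 870.521 / 208.792 = 4.1693 m/s².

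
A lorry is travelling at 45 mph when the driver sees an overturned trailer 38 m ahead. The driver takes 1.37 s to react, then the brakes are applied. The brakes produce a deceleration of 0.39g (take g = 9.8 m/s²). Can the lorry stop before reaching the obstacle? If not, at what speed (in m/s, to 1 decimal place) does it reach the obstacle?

No — it strikes the obstacle at 18.0 m/s

45 mph × 0.44704 = 20.1168 m/s.
a = 0.39 × 9.8 = 3.822 m/s².
Reaction distance = 20.1168 × 1.37 = 27.560 m.
Braking distance needed to stop: v²/(2a) = 404.686 / 7.644 = 52.942 m, so total needed = 27.560 + 52.942 = 80.502 m > 38 m — it cannot stop.
Distance remaining when braking begins: 38 − 27.560 = 10.440 m.
v² = v₀² − 2a·d = 404.686 − 2 × 3.822 × 10.440 = 324.883 m²/s².
v = √324.883 = 18.025 m/s.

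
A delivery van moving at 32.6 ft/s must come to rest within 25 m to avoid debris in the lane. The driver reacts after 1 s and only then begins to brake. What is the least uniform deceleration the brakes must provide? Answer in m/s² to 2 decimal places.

Required deceleration ≈ 3.28 m/s²

32.6 ft/s × 0.3048 = 9.9365 m/s.
Distance covered during reaction = 9.9365 × 1 = 9.937 m.
Distance available for braking: 25 − 9.937 = 15.063 m.
v² = 2a·d ⇒ a = v²/(2d) = 9.9365² / (2 × 15.063) = 98.734 / 30.126 = 3.2774 m/s².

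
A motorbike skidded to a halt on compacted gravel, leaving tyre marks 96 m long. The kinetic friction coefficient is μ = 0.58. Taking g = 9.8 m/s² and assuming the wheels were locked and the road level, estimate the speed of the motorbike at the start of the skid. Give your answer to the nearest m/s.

Initial speed ≈ 33 m/s

Deceleration a = μg = 0.58 × 9.8 = 5.684 m/s².
v = √(2a·d) = √(2 × 5.684 × 96) = √1091.328 = 33.0353 m/s.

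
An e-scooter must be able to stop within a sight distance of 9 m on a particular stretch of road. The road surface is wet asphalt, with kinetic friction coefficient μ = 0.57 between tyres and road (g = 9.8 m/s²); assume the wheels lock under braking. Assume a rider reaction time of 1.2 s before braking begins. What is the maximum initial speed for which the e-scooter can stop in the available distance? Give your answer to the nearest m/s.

a = μg = 0.57 × 9.8 = 5.586 m/s².
Stopping distance: v·t_r + v²/(2a) = 9 with t_r = 1.2 s and a = 5.586 m/s².
So v² + 13.406 v − 100.55 = 0.
Positive root: v = −a·t_r + √((a·t_r)² + 2a·d) = −6.703 + √(44.930 + 100.55) = 5.3585 m/s.

Maximum speed ≈ 5 m/s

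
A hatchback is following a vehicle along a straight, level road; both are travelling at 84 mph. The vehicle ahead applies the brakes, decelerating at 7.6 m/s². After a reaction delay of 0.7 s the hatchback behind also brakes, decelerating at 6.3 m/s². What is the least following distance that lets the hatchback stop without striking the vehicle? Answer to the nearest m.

84 mph × 0.44704 = 37.5514 m/s.
Leader travels v²/(2a_L) = 1410.108 / 15.200 = 92.770 m before stopping.
Follower covers v·t_r = 37.5514 × 0.7 = 26.286 m while reacting, then v²/(2a_F) = 1410.108 / 12.600 = 111.913 m while braking, for a total of 26.286 + 111.913 = 138.199 m.
Since a_F ≤ a_L and the follower starts braking later, the follower is never slower than the leader, so the closest approach is when both have stopped.
Minimum gap = 138.199 − 92.770 = 45.429 m.

Minimum gap ≈ 45 m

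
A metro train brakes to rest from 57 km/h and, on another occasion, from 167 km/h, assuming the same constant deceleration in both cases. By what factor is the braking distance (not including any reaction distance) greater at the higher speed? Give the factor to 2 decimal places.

Braking distance d = v²/(2a), so with a fixed, d ∝ v².
Factor = (167/57)² = 2.9298² = 8.5837.

Factor ≈ 8.58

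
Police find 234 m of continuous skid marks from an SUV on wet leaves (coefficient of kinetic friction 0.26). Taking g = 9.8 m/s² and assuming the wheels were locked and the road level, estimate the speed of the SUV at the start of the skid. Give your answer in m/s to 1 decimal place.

Deceleration a = μg = 0.26 × 9.8 = 2.548 m/s².
v = √(2a·d) = √(2 × 2.548 × 234) = √1192.464 = 34.5321 m/s.

Initial speed ≈ 34.5 m/s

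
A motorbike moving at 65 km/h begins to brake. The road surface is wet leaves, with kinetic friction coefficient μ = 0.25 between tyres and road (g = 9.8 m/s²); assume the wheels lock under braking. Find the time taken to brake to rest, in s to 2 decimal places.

Braking time ≈ 7.37 s

65 km/h ÷ 3.6 = 18.0556 m/s.
a = μg = 0.25 × 9.8 = 2.450 m/s².
Braking time = v/a = 18.0556 / 2.450 = 7.370 s.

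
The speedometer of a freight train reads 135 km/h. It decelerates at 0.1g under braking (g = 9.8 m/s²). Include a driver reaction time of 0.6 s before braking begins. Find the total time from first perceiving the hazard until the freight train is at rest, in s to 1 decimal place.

Total time ≈ 38.9 s

135 km/h ÷ 3.6 = 37.5000 m/s.
a = 0.1 × 9.8 = 0.980 m/s².
Braking time = v/a = 37.5000 / 0.980 = 38.265 s.
Total = 0.6 + 38.265 = 38.865 s.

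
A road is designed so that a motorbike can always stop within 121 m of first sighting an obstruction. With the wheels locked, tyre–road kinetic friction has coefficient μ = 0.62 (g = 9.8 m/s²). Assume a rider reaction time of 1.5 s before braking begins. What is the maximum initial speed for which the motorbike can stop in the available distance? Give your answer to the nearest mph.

a = μg = 0.62 × 9.8 = 6.076 m/s².
Stopping distance: v·t_r + v²/(2a) = 121 with t_r = 1.5 s and a = 6.076 m/s².
So v² + 18.228 v − 1470.39 = 0.
Positive root: v = −a·t_r + √((a·t_r)² + 2a·d) = −9.114 + √(83.065 + 1470.39) = 30.2999 m/s.
30.2999 m/s ÷ 0.44704 = 67.779 mph.

Maximum speed ≈ 68 mph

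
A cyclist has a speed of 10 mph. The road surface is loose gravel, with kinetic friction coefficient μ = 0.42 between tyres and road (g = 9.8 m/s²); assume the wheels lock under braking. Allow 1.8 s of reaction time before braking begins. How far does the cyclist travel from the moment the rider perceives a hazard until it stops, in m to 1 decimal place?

Total stopping distance ≈ 10.5 m

10 mph × 0.44704 = 4.4704 m/s.
a = μg = 0.42 × 9.8 = 4.116 m/s².
Reaction distance = v·t_r = 4.4704 × 1.8 = 8.047 m.
Braking distance = v²/(2a) = 4.4704² / (2 × 4.116) = 19.984 / 8.232 = 2.428 m.
Total = 8.047 + 2.428 = 10.475 m.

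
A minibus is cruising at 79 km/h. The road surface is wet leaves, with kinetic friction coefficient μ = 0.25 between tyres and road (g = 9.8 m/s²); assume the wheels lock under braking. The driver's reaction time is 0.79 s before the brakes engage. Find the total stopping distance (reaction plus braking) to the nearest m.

Total stopping distance ≈ 116 m

79 km/h ÷ 3.6 = 21.9444 m/s.
a = μg = 0.25 × 9.8 = 2.450 m/s².
Reaction distance = v·t_r = 21.9444 × 0.79 = 17.336 m.
Braking distance = v²/(2a) = 21.9444² / (2 × 2.450) = 481.557 / 4.900 = 98.277 m.
Total = 17.336 + 98.277 = 115.613 m.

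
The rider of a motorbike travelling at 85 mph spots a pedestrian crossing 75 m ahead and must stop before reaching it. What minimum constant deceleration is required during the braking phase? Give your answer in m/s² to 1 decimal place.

85 mph × 0.44704 = 37.9984 m/s.
v² = 2a·d ⇒ a = v²/(2d) = 37.9984² / (2 × 75.000) = 1443.878 / 150.000 = 9.6259 m/s².

Required deceleration ≈ 9.6 m/s²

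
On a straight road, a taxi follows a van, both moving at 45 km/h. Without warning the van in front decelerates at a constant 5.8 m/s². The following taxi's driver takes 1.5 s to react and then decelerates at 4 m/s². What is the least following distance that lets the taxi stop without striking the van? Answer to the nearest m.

45 km/h ÷ 3.6 = 12.5000 m/s.
Leader travels v²/(2a_L) = 156.250 / 11.600 = 13.470 m before stopping.
Follower covers v·t_r = 12.5000 × 1.5 = 18.750 m while reacting, then v²/(2a_F) = 156.250 / 8.000 = 19.531 m while braking, for a total of 18.750 + 19.531 = 38.281 m.
Since a_F ≤ a_L and the follower starts braking later, the follower is never slower than the leader, so the closest approach is when both have stopped.
Minimum gap = 38.281 − 13.470 = 24.811 m.

Minimum gap ≈ 25 m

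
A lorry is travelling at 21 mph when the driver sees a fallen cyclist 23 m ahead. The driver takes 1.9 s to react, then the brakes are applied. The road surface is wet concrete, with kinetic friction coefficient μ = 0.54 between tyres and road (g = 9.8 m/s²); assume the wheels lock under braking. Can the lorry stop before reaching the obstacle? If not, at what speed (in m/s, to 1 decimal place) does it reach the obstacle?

21 mph × 0.44704 = 9.3878 m/s.
a = μg = 0.54 × 9.8 = 5.292 m/s².
Reaction distance = 9.3878 × 1.9 = 17.837 m.
Braking distance needed to stop: v²/(2a) = 88.131 / 10.584 = 8.327 m, so total needed = 17.837 + 8.327 = 26.164 m > 23 m — it cannot stop.
Distance remaining when braking begins: 23 − 17.837 = 5.163 m.
v² = v₀² − 2a·d = 88.131 − 2 × 5.292 × 5.163 = 33.486 m²/s².
v = √33.486 = 5.787 m/s.

No — it strikes the obstacle at 5.8 m/s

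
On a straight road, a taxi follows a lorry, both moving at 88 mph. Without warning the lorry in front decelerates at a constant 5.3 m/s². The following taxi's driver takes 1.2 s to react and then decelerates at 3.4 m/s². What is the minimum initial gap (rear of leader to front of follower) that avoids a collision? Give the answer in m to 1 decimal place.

Minimum gap ≈ 128.8 m

88 mph × 0.44704 = 39.3395 m/s.
Leader travels v²/(2a_L) = 1547.596 / 10.600 = 146.000 m before stopping.
Follower covers v·t_r = 39.3395 × 1.2 = 47.207 m while reacting, then v²/(2a_F) = 1547.596 / 6.800 = 227.588 m while braking, for a total of 47.207 + 227.588 = 274.795 m.
Since a_F ≤ a_L and the follower starts braking later, the follower is never slower than the leader, so the closest approach is when both have stopped.
Minimum gap = 274.795 − 146.000 = 128.795 m.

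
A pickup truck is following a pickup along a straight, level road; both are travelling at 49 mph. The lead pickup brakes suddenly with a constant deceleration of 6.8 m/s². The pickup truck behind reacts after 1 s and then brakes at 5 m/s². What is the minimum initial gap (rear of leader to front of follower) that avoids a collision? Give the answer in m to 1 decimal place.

Minimum gap ≈ 34.6 m

49 mph × 0.44704 = 21.9050 m/s.
Leader travels v²/(2a_L) = 479.829 / 13.600 = 35.282 m before stopping.
Follower covers v·t_r = 21.9050 × 1 = 21.905 m while reacting, then v²/(2a_F) = 479.829 / 10.000 = 47.983 m while braking, for a total of 21.905 + 47.983 = 69.888 m.
Since a_F ≤ a_L and the follower starts braking later, the follower is never slower than the leader, so the closest approach is when both have stopped.
Minimum gap = 69.888 − 35.282 = 34.606 m.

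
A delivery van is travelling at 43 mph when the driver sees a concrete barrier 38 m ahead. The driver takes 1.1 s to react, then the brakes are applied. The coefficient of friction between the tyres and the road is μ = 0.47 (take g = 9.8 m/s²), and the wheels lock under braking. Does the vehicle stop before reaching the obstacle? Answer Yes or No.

No

43 mph × 0.44704 = 19.2227 m/s.
a = μg = 0.47 × 9.8 = 4.606 m/s².
Reaction distance = 19.2227 × 1.1 = 21.145 m.
Braking distance = v²/(2a) = 369.512 / 9.212 = 40.112 m.
Total stopping distance = 21.145 + 40.112 = 61.257 m, vs 38 m available — it cannot stop in time and overshoots by 61.257 − 38 = 23.257 m.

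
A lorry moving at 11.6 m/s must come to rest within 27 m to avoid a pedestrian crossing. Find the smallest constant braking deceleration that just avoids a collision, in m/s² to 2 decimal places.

Required deceleration ≈ 2.49 m/s²

v² = 2a·d ⇒ a = v²/(2d) = 11.6000² / (2 × 27.000) = 134.560 / 54.000 = 2.4919 m/s².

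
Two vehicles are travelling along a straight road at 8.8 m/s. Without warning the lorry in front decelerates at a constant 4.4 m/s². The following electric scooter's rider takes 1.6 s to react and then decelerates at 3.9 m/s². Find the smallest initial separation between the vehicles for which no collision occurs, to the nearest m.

Leader travels v²/(2a_L) = 77.440 / 8.800 = 8.800 m before stopping.
Follower covers v·t_r = 8.8000 × 1.6 = 14.080 m while reacting, then v²/(2a_F) = 77.440 / 7.800 = 9.928 m while braking, for a total of 14.080 + 9.928 = 24.008 m.
Since a_F ≤ a_L and the follower starts braking later, the follower is never slower than the leader, so the closest approach is when both have stopped.
Minimum gap = 24.008 − 8.800 = 15.208 m.

Minimum gap ≈ 15 m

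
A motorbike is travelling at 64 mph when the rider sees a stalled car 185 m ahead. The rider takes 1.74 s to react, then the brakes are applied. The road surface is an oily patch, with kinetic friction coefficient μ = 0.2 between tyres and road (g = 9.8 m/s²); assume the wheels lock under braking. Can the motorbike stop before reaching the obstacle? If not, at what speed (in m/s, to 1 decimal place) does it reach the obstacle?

No — it strikes the obstacle at 17.0 m/s

64 mph × 0.44704 = 28.6106 m/s.
a = μg = 0.2 × 9.8 = 1.960 m/s².
Reaction distance = 28.6106 × 1.74 = 49.782 m.
Braking distance needed to stop: v²/(2a) = 818.566 / 3.920 = 208.818 m, so total needed = 49.782 + 208.818 = 258.600 m > 185 m — it cannot stop.
Distance remaining when braking begins: 185 − 49.782 = 135.218 m.
v² = v₀² − 2a·d = 818.566 − 2 × 1.960 × 135.218 = 288.511 m²/s².
v = √288.511 = 16.986 m/s.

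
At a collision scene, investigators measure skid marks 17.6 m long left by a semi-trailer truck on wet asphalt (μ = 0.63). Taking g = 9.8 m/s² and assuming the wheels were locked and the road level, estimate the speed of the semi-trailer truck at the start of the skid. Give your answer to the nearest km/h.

Deceleration a = μg = 0.63 × 9.8 = 6.174 m/s².
v = √(2a·d) = √(2 × 6.174 × 17.6) = √217.325 = 14.7419 m/s.
= 14.7419 × 3.6 = 53.071 km/h.

Initial speed ≈ 53 km/h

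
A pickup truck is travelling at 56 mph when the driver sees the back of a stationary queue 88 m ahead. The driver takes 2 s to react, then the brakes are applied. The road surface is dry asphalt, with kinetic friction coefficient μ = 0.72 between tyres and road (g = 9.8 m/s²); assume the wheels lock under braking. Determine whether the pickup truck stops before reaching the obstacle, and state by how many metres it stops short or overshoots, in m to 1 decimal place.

No — it overshoots by 6.5 m

56 mph × 0.44704 = 25.0342 m/s.
a = μg = 0.72 × 9.8 = 7.056 m/s².
Reaction distance = 25.0342 × 2 = 50.068 m.
Braking distance = v²/(2a) = 626.711 / 14.112 = 44.410 m.
Total stopping distance = 50.068 + 44.410 = 94.478 m, vs 88 m available — it cannot stop in time and overshoots by 94.478 − 88 = 6.478 m.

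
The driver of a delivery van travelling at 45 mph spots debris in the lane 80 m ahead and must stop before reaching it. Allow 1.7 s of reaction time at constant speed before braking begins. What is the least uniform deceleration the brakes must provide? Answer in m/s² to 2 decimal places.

45 mph × 0.44704 = 20.1168 m/s.
Distance covered during reaction = 20.1168 × 1.7 = 34.199 m.
Distance available for braking: 80 − 34.199 = 45.801 m.
v² = 2a·d ⇒ a = v²/(2d) = 20.1168² / (2 × 45.801) = 404.686 / 91.602 = 4.4179 m/s².

Required deceleration ≈ 4.42 m/s²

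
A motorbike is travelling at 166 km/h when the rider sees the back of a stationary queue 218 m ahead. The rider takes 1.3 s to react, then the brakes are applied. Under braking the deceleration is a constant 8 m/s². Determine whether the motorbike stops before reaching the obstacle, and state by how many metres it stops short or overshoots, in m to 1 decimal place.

Yes — it stops 25.2 m short of the obstacle

166 km/h ÷ 3.6 = 46.1111 m/s.
Reaction distance = 46.1111 × 1.3 = 59.944 m.
Braking distance = v²/(2a) = 2126.234 / 16.000 = 132.890 m.
Total stopping distance = 59.944 + 132.890 = 192.834 m, vs 218 m available — it stops with 218 − 192.834 = 25.166 m to spare.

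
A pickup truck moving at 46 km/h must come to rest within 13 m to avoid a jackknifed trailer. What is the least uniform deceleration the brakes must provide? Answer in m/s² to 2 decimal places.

Required deceleration ≈ 6.28 m/s²

46 km/h ÷ 3.6 = 12.7778 m/s.
v² = 2a·d ⇒ a = v²/(2d) = 12.7778² / (2 × 13.000) = 163.272 / 26.000 = 6.2797 m/s².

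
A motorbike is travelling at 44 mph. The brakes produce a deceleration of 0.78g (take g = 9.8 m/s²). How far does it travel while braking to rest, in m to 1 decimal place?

44 mph × 0.44704 = 19.6698 m/s.
a = 0.78 × 9.8 = 7.644 m/s².
Braking distance = v²/(2a) = 19.6698² / (2 × 7.644) = 386.901 / 15.288 = 25.307 m.

Braking distance ≈ 25.3 m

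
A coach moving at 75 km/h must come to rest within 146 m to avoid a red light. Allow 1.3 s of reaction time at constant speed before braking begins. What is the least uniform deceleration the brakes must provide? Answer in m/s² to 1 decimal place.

Required deceleration ≈ 1.8 m/s²

75 km/h ÷ 3.6 = 20.8333 m/s.
Distance covered during reaction = 20.8333 × 1.3 = 27.083 m.
Distance available for braking: 146 − 27.083 = 118.917 m.
v² = 2a·d ⇒ a = v²/(2d) = 20.8333² / (2 × 118.917) = 434.026 / 237.834 = 1.8249 m/s².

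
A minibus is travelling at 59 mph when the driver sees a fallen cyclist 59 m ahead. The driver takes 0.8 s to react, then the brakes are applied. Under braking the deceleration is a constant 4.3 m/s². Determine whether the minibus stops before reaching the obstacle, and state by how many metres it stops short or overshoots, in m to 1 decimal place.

59 mph × 0.44704 = 26.3754 m/s.
Reaction distance = 26.3754 × 0.8 = 21.100 m.
Braking distance = v²/(2a) = 695.662 / 8.600 = 80.891 m.
Total stopping distance = 21.100 + 80.891 = 101.991 m, vs 59 m available — it cannot stop in time and overshoots by 101.991 − 59 = 42.991 m.

No — it overshoots by 43.0 m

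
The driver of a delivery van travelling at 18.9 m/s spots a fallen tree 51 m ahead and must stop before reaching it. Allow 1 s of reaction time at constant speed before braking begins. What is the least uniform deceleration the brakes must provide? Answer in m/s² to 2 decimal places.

Required deceleration ≈ 5.56 m/s²

Distance covered during reaction = 18.9000 × 1 = 18.900 m.
Distance available for braking: 51 − 18.900 = 32.100 m.
v² = 2a·d ⇒ a = v²/(2d) = 18.9000² / (2 × 32.100) = 357.210 / 64.200 = 5.5640 m/s².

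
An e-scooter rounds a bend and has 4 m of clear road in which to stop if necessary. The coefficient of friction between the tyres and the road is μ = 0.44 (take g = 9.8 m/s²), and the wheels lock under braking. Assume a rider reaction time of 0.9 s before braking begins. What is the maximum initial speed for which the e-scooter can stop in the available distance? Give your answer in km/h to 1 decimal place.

Maximum speed ≈ 11.4 km/h

a = μg = 0.44 × 9.8 = 4.312 m/s².
Stopping distance: v·t_r + v²/(2a) = 4 with t_r = 0.9 s and a = 4.312 m/s².
So v² + 7.762 v − 34.50 = 0.
Positive root: v = −a·t_r + √((a·t_r)² + 2a·d) = −3.881 + √(15.062 + 34.50) = 3.1590 m/s.
3.1590 m/s × 3.6 = 11.372 km/h.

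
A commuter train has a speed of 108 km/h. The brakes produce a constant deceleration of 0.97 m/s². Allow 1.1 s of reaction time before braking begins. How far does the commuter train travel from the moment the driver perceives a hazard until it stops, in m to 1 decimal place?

108 km/h ÷ 3.6 = 30.0000 m/s.
Reaction distance = v·t_r = 30.0000 × 1.1 = 33.000 m.
Braking distance = v²/(2a) = 30.0000² / (2 × 0.970) = 900.000 / 1.940 = 463.918 m.
Total = 33.000 + 463.918 = 496.918 m.

Total stopping distance ≈ 496.9 m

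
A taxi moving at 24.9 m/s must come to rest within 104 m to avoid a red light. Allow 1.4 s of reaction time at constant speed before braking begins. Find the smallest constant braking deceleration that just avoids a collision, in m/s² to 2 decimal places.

Required deceleration ≈ 4.48 m/s²

Distance covered during reaction = 24.9000 × 1.4 = 34.860 m.
Distance available for braking: 104 − 34.860 = 69.140 m.
v² = 2a·d ⇒ a = v²/(2d) = 24.9000² / (2 × 69.140) = 620.010 / 138.280 = 4.4837 m/s².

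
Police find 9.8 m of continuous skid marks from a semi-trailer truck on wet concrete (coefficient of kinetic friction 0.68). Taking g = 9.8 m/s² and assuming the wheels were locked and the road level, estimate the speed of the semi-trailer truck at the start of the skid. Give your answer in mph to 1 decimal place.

Deceleration a = μg = 0.68 × 9.8 = 6.664 m/s².
v = √(2a·d) = √(2 × 6.664 × 9.8) = √130.614 = 11.4286 m/s.
= 11.4286 ÷ 0.44704 = 25.565 mph.

Initial speed ≈ 25.6 mph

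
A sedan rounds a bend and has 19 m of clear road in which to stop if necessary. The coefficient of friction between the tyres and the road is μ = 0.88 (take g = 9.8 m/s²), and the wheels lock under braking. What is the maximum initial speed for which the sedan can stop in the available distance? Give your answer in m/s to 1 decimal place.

a = μg = 0.88 × 9.8 = 8.624 m/s².
v²/(2a) = d ⇒ v = √(2 × 8.624 × 19) = √327.71 = 18.1028 m/s.

Maximum speed ≈ 18.1 m/s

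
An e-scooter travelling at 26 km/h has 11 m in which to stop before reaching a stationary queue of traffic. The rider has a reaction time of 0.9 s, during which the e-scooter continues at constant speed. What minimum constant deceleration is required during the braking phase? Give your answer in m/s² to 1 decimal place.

Required deceleration ≈ 5.8 m/s²

26 km/h ÷ 3.6 = 7.2222 m/s.
Distance covered during reaction = 7.2222 × 0.9 = 6.500 m.
Distance available for braking: 11 − 6.500 = 4.500 m.
v² = 2a·d ⇒ a = v²/(2d) = 7.2222² / (2 × 4.500) = 52.160 / 9.000 = 5.7956 m/s².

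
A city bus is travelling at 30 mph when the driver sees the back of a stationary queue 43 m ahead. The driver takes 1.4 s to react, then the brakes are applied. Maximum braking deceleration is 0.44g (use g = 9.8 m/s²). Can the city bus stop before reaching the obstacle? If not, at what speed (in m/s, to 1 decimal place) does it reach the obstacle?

Yes — it stops about 3.4 m short of the obstacle, so it never reaches it

30 mph × 0.44704 = 13.4112 m/s.
a = 0.44 × 9.8 = 4.312 m/s².
Reaction distance = 13.4112 × 1.4 = 18.776 m.
Braking distance = v²/(2a) = 179.860 / 8.624 = 20.856 m.
Total stopping distance = 18.776 + 20.856 = 39.632 m, vs 43 m available — it stops with 43 − 39.632 = 3.368 m to spare.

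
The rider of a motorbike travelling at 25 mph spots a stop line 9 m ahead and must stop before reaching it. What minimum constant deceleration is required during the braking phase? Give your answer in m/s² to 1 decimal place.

25 mph × 0.44704 = 11.1760 m/s.
v² = 2a·d ⇒ a = v²/(2d) = 11.1760² / (2 × 9.000) = 124.903 / 18.000 = 6.9391 m/s².

Required deceleration ≈ 6.9 m/s²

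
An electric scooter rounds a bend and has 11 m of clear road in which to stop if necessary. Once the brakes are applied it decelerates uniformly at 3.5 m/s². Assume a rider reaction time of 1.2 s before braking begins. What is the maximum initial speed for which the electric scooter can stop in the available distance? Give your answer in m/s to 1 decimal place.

Stopping distance: v·t_r + v²/(2a) = 11 with t_r = 1.2 s and a = 3.500 m/s².
So v² + 8.400 v − 77.00 = 0.
Positive root: v = −a·t_r + √((a·t_r)² + 2a·d) = −4.200 + √(17.640 + 77.00) = 5.5283 m/s.

Maximum speed ≈ 5.5 m/s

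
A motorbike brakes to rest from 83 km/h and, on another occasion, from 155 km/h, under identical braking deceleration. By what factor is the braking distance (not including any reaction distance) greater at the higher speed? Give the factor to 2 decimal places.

Factor ≈ 3.49

Braking distance d = v²/(2a), so with a fixed, d ∝ v².
Factor = (155/83)² = 1.8675² = 3.4876.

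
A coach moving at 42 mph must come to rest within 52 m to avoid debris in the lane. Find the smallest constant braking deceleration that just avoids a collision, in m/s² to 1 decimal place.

Required deceleration ≈ 3.4 m/s²

42 mph × 0.44704 = 18.7757 m/s.
v² = 2a·d ⇒ a = v²/(2d) = 18.7757² / (2 × 52.000) = 352.527 / 104.000 = 3.3897 m/s².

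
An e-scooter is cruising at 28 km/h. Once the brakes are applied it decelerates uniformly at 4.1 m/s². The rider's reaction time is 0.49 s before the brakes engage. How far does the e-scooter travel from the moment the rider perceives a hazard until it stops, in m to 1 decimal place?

28 km/h ÷ 3.6 = 7.7778 m/s.
Reaction distance = v·t_r = 7.7778 × 0.49 = 3.811 m.
Braking distance = v²/(2a) = 7.7778² / (2 × 4.100) = 60.494 / 8.200 = 7.377 m.
Total = 3.811 + 7.377 = 11.188 m.

Total stopping distance ≈ 11.2 m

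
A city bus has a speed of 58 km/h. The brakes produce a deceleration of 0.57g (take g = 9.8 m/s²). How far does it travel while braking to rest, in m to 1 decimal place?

58 km/h ÷ 3.6 = 16.1111 m/s.
a = 0.57 × 9.8 = 5.586 m/s².
Braking distance = v²/(2a) = 16.1111² / (2 × 5.586) = 259.568 / 11.172 = 23.234 m.

Braking distance ≈ 23.2 m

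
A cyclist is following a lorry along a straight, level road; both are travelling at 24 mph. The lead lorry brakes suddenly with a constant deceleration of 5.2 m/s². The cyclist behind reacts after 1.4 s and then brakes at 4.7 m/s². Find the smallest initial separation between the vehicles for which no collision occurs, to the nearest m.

Minimum gap ≈ 16 m

24 mph × 0.44704 = 10.7290 m/s.
Leader travels v²/(2a_L) = 115.111 / 10.400 = 11.068 m before stopping.
Follower covers v·t_r = 10.7290 × 1.4 = 15.021 m while reacting, then v²/(2a_F) = 115.111 / 9.400 = 12.246 m while braking, for a total of 15.021 + 12.246 = 27.267 m.
Since a_F ≤ a_L and the follower starts braking later, the follower is never slower than the leader, so the closest approach is when both have stopped.
Minimum gap = 27.267 − 11.068 = 16.199 m.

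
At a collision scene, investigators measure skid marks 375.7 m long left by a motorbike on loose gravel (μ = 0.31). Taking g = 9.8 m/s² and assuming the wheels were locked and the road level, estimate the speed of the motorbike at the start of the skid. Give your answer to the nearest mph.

Deceleration a = μg = 0.31 × 9.8 = 3.038 m/s².
v = √(2a·d) = √(2 × 3.038 × 375.7) = √2282.753 = 47.7782 m/s.
= 47.7782 ÷ 0.44704 = 106.877 mph.

Initial speed ≈ 107 mph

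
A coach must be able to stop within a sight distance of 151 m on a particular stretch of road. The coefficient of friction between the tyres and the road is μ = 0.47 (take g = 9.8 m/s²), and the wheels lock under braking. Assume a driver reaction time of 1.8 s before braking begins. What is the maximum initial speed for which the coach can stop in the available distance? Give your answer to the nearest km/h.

Maximum speed ≈ 108 km/h

a = μg = 0.47 × 9.8 = 4.606 m/s².
Stopping distance: v·t_r + v²/(2a) = 151 with t_r = 1.8 s and a = 4.606 m/s².
So v² + 16.582 v − 1391.01 = 0.
Positive root: v = −a·t_r + √((a·t_r)² + 2a·d) = −8.291 + √(68.741 + 1391.01) = 29.9157 m/s.
29.9157 m/s × 3.6 = 107.697 km/h.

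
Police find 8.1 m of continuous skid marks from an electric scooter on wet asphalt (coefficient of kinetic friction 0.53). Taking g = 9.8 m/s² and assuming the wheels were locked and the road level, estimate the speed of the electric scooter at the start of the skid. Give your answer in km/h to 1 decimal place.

Deceleration a = μg = 0.53 × 9.8 = 5.194 m/s².
v = √(2a·d) = √(2 × 5.194 × 8.1) = √84.143 = 9.1729 m/s.
= 9.1729 × 3.6 = 33.022 km/h.

Initial speed ≈ 33.0 km/h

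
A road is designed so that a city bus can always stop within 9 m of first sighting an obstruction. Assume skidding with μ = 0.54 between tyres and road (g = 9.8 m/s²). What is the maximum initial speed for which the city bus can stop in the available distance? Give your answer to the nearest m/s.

a = μg = 0.54 × 9.8 = 5.292 m/s².
v²/(2a) = d ⇒ v = √(2 × 5.292 × 9) = √95.26 = 9.7601 m/s.

Maximum speed ≈ 10 m/s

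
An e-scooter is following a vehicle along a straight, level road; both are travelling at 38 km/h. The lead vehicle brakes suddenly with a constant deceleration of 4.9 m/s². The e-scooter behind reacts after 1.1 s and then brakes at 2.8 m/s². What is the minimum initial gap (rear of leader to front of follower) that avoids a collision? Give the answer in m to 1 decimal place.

38 km/h ÷ 3.6 = 10.5556 m/s.
Leader travels v²/(2a_L) = 111.421 / 9.800 = 11.369 m before stopping.
Follower covers v·t_r = 10.5556 × 1.1 = 11.611 m while reacting, then v²/(2a_F) = 111.421 / 5.600 = 19.897 m while braking, for a total of 11.611 + 19.897 = 31.508 m.
Since a_F ≤ a_L and the follower starts braking later, the follower is never slower than the leader, so the closest approach is when both have stopped.
Minimum gap = 31.508 − 11.369 = 20.139 m.

Minimum gap ≈ 20.1 m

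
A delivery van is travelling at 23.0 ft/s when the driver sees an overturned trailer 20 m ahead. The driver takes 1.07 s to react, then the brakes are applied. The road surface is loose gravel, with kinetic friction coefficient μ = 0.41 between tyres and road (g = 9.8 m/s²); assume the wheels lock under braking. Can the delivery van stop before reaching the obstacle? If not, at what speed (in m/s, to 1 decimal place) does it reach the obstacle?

23 ft/s × 0.3048 = 7.0104 m/s.
a = μg = 0.41 × 9.8 = 4.018 m/s².
Reaction distance = 7.0104 × 1.07 = 7.501 m.
Braking distance = v²/(2a) = 49.146 / 8.036 = 6.116 m.
Total stopping distance = 7.501 + 6.116 = 13.617 m, vs 20 m available — it stops with 20 − 13.617 = 6.383 m to spare.

Yes — it stops about 6.4 m short of the obstacle, so it never reaches it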